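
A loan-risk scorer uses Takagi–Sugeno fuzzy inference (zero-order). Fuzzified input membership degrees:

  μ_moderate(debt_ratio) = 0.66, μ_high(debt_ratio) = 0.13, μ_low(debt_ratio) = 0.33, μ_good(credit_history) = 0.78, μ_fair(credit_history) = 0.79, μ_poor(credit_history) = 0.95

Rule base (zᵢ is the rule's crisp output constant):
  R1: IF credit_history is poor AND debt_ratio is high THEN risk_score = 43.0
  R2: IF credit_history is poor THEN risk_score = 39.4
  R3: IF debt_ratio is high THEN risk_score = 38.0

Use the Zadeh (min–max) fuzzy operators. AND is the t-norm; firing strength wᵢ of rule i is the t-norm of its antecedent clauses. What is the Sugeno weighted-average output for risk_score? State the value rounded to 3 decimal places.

39.636

R1 (z=43.0): poor=0.95, high=0.13; AND[min(a, b)] → w = 0.13
R2 (z=39.4): poor=0.95 → w = 0.95
R3 (z=38.0): high=0.13 → w = 0.13
Weighted average = (0.13·43.0 + 0.95·39.4 + 0.13·38.0) / (0.13 + 0.95 + 0.13)
  = 47.9600 / 1.2100 = 39.636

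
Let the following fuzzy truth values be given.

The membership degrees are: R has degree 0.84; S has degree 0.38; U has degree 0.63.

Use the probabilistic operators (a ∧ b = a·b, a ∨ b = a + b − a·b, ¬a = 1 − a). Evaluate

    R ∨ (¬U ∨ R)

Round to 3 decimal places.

0.984

¬U = 1 − 0.6300 = 0.3700
¬U ∨ R = a + b − a·b on (0.3700, 0.8400) = 0.8992
R ∨ (¬U ∨ R) = a + b − a·b on (0.8400, 0.8992) = 0.9839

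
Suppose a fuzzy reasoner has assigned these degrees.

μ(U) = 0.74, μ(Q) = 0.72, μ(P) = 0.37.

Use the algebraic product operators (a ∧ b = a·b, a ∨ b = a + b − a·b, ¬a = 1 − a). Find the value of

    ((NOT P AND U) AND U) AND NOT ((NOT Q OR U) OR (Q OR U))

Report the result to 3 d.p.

NOT P = 1 − 0.3700 = 0.6300
NOT P AND U = a·b on (0.6300, 0.7400) = 0.4662
(NOT P AND U) AND U = a·b on (0.4662, 0.7400) = 0.3450
NOT Q = 1 − 0.7200 = 0.2800
NOT Q OR U = a + b − a·b on (0.2800, 0.7400) = 0.8128
Q OR U = a + b − a·b on (0.7200, 0.7400) = 0.9272
(NOT Q OR U) OR (Q OR U) = a + b − a·b on (0.8128, 0.9272) = 0.9864
NOT ((NOT Q OR U) OR (Q OR U)) = 1 − 0.9864 = 0.0136
((NOT P AND U) AND U) AND NOT ((NOT Q OR U) OR (Q OR U)) = a·b on (0.3450, 0.0136) = 0.0047

0.005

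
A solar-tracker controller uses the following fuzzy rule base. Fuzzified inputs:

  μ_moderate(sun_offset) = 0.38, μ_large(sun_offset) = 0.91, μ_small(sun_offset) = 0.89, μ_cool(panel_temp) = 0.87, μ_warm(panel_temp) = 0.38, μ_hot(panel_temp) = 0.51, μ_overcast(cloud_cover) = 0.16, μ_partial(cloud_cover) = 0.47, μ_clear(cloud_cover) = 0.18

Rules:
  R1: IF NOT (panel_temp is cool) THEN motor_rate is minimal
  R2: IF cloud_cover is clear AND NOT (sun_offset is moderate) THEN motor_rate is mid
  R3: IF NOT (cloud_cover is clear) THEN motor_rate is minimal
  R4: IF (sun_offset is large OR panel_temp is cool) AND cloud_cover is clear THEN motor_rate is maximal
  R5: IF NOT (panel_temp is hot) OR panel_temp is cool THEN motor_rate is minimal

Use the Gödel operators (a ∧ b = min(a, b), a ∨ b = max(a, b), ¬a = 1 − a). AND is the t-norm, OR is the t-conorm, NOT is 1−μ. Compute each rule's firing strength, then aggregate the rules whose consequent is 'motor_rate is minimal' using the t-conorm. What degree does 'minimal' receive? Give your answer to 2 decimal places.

R1: ¬cool=1−0.87=0.13 → w = 0.13
R2: clear=0.18, ¬moderate=1−0.38=0.62; AND[min(a, b)] → w = 0.18
R3: ¬clear=1−0.18=0.82 → w = 0.82
R4: (large=0.91 OR cool=0.87) = 0.91; AND[min(a, b)] with clear=0.18 → w = 0.18
R5: ¬hot=1−0.51=0.49, cool=0.87; OR[max(a, b)] → w = 0.87
Rules with consequent 'minimal': {R1, R3, R5} → strengths 0.13, 0.82, 0.87
Aggregate via t-conorm [max(a, b)]: 0.87

0.87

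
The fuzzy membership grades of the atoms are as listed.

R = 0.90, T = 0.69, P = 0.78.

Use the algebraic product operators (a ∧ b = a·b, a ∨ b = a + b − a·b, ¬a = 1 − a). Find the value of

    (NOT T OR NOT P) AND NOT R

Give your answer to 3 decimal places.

NOT T = 1 − 0.6900 = 0.3100
NOT P = 1 − 0.7800 = 0.2200
NOT T OR NOT P = a + b − a·b on (0.3100, 0.2200) = 0.4618
NOT R = 1 − 0.9000 = 0.1000
(NOT T OR NOT P) AND NOT R = a·b on (0.4618, 0.1000) = 0.0462

0.046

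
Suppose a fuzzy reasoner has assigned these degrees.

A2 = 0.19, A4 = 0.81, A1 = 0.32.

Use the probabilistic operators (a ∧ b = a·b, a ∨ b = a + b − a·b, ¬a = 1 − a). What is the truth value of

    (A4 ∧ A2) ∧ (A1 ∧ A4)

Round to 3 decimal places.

A4 ∧ A2 = a·b on (0.8100, 0.1900) = 0.1539
A1 ∧ A4 = a·b on (0.3200, 0.8100) = 0.2592
(A4 ∧ A2) ∧ (A1 ∧ A4) = a·b on (0.1539, 0.2592) = 0.0399

0.040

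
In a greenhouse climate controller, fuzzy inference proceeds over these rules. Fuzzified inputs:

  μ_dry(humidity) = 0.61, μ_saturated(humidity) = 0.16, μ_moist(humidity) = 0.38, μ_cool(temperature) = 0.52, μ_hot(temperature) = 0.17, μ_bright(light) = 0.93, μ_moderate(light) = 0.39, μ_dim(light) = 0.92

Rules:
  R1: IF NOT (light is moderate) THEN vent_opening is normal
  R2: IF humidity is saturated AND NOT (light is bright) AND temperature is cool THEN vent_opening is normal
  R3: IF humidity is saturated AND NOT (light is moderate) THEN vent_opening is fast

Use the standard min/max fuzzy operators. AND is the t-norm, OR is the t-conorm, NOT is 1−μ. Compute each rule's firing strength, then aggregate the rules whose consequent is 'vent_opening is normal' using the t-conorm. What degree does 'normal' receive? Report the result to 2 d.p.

R1: ¬moderate=1−0.39=0.61 → w = 0.61
R2: saturated=0.16, ¬bright=1−0.93=0.07, cool=0.52; AND[min(a, b)] → w = 0.07
R3: saturated=0.16, ¬moderate=1−0.39=0.61; AND[min(a, b)] → w = 0.16
Rules with consequent 'normal': {R1, R2} → strengths 0.61, 0.07
Aggregate via t-conorm [max(a, b)]: 0.61

0.61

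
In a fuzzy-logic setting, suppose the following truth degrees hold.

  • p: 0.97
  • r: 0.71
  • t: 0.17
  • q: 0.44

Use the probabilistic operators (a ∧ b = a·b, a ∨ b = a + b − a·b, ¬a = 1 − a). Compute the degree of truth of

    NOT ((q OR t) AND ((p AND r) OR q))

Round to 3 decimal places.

q OR t = a + b − a·b on (0.4400, 0.1700) = 0.5352
p AND r = a·b on (0.9700, 0.7100) = 0.6887
(p AND r) OR q = a + b − a·b on (0.6887, 0.4400) = 0.8257
(q OR t) AND ((p AND r) OR q) = a·b on (0.5352, 0.8257) = 0.4419
NOT ((q OR t) AND ((p AND r) OR q)) = 1 − 0.4419 = 0.5581

0.558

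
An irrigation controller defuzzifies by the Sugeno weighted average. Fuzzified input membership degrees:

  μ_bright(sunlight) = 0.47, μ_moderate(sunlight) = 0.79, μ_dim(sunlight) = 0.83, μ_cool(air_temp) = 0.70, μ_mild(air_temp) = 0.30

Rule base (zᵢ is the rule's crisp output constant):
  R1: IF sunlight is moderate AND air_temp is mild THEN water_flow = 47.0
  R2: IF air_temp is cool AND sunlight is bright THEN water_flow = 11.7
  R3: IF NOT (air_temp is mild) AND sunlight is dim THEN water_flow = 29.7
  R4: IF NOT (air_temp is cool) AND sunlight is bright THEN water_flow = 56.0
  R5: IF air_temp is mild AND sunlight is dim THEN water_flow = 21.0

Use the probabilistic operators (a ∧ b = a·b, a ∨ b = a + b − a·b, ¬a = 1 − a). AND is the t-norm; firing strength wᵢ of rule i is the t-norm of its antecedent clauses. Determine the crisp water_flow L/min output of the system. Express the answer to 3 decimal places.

29.518

R1 (z=47.0): moderate=0.79, mild=0.30; AND[a·b] → w = 0.2370
R2 (z=11.7): cool=0.70, bright=0.47; AND[a·b] → w = 0.3290
R3 (z=29.7): ¬mild=1−0.30=0.70, dim=0.83; AND[a·b] → w = 0.5810
R4 (z=56.0): ¬cool=1−0.70=0.30, bright=0.47; AND[a·b] → w = 0.1410
R5 (z=21.0): mild=0.30, dim=0.83; AND[a·b] → w = 0.2490
Weighted average = (0.2370·47.0 + 0.3290·11.7 + 0.5810·29.7 + 0.1410·56.0 + 0.2490·21.0) / (0.2370 + 0.3290 + 0.5810 + 0.1410 + 0.2490)
  = 45.3690 / 1.5370 = 29.518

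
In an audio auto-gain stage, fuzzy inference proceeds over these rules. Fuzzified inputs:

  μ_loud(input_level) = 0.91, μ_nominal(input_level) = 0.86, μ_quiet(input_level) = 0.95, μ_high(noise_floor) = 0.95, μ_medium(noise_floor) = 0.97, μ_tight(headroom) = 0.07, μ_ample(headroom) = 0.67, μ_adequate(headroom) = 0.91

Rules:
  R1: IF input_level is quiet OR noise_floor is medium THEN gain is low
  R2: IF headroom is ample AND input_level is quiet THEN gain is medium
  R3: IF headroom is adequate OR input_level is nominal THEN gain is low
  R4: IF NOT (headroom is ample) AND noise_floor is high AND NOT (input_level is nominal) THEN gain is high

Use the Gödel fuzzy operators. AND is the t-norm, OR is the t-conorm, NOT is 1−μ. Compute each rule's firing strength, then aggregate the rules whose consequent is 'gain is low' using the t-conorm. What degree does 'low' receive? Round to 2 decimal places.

0.97

R1: quiet=0.95, medium=0.97; OR[max(a, b)] → w = 0.97
R2: ample=0.67, quiet=0.95; AND[min(a, b)] → w = 0.67
R3: adequate=0.91, nominal=0.86; OR[max(a, b)] → w = 0.91
R4: ¬ample=1−0.67=0.33, high=0.95, ¬nominal=1−0.86=0.14; AND[min(a, b)] → w = 0.14
Rules with consequent 'low': {R1, R3} → strengths 0.97, 0.91
Aggregate via t-conorm [max(a, b)]: 0.97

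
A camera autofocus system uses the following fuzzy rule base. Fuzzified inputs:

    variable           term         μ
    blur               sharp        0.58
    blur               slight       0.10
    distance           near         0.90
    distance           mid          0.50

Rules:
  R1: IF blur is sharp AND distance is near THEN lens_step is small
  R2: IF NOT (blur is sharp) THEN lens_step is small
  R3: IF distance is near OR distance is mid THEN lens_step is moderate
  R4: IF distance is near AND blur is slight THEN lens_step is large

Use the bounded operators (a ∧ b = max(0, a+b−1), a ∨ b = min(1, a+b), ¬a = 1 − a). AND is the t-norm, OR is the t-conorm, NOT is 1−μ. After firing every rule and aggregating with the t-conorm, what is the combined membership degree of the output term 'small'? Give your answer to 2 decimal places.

R1: sharp=0.58, near=0.90; AND[max(0, a+b−1)] → w = 0.48
R2: ¬sharp=1−0.58=0.42 → w = 0.42
R3: near=0.90, mid=0.50; OR[min(1, a+b)] → w = 1.00
R4: near=0.90, slight=0.10; AND[max(0, a+b−1)] → w = 0.00
Rules with consequent 'small': {R1, R2} → strengths 0.48, 0.42
Aggregate via t-conorm [min(1, a+b)]: 0.90

0.90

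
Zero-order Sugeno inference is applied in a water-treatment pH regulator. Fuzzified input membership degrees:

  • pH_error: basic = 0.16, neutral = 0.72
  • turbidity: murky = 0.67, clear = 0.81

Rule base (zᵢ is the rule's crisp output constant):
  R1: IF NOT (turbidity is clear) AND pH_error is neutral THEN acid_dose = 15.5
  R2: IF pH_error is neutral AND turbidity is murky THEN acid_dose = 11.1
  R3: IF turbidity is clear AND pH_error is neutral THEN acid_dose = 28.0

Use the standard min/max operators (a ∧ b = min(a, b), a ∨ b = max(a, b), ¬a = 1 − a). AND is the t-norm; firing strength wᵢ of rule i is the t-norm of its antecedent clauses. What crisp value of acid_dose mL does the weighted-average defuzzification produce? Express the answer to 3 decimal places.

R1 (z=15.5): ¬clear=1−0.81=0.19, neutral=0.72; AND[min(a, b)] → w = 0.19
R2 (z=11.1): neutral=0.72, murky=0.67; AND[min(a, b)] → w = 0.67
R3 (z=28.0): clear=0.81, neutral=0.72; AND[min(a, b)] → w = 0.72
Weighted average = (0.19·15.5 + 0.67·11.1 + 0.72·28.0) / (0.19 + 0.67 + 0.72)
  = 30.5420 / 1.5800 = 19.330

19.330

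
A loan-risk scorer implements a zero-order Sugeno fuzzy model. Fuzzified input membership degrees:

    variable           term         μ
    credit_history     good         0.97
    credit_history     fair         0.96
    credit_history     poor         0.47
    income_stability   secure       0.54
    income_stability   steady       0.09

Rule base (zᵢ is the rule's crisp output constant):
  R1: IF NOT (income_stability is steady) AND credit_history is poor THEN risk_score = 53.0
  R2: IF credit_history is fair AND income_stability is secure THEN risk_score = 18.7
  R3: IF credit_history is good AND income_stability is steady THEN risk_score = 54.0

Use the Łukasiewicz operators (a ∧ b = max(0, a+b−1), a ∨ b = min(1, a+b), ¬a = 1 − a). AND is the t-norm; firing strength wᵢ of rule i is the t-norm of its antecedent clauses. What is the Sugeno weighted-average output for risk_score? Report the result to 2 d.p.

R1 (z=53.0): ¬steady=1−0.09=0.91, poor=0.47; AND[max(0, a+b−1)] → w = 0.38
R2 (z=18.7): fair=0.96, secure=0.54; AND[max(0, a+b−1)] → w = 0.50
R3 (z=54.0): good=0.97, steady=0.09; AND[max(0, a+b−1)] → w = 0.06
Weighted average = (0.38·53.0 + 0.50·18.7 + 0.06·54.0) / (0.38 + 0.50 + 0.06)
  = 32.7300 / 0.9400 = 34.82

34.82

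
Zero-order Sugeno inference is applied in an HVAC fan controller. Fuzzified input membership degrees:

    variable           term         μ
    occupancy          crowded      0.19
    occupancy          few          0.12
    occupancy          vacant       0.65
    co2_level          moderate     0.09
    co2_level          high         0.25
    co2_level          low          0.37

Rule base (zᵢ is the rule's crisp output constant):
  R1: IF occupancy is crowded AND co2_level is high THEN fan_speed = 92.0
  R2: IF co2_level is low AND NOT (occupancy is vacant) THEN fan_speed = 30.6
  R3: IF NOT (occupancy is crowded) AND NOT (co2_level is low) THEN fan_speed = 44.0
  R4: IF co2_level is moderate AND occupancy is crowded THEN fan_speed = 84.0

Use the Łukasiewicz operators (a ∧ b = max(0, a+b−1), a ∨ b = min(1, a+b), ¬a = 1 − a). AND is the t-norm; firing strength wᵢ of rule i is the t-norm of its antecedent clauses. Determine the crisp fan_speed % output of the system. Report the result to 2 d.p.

R1 (z=92.0): crowded=0.19, high=0.25; AND[max(0, a+b−1)] → w = 0.00
R2 (z=30.6): low=0.37, ¬vacant=1−0.65=0.35; AND[max(0, a+b−1)] → w = 0.00
R3 (z=44.0): ¬crowded=1−0.19=0.81, ¬low=1−0.37=0.63; AND[max(0, a+b−1)] → w = 0.44
R4 (z=84.0): moderate=0.09, crowded=0.19; AND[max(0, a+b−1)] → w = 0.00
Weighted average = (0.00·92.0 + 0.00·30.6 + 0.44·44.0 + 0.00·84.0) / (0.00 + 0.00 + 0.44 + 0.00)
  = 19.3600 / 0.4400 = 44.00

44.00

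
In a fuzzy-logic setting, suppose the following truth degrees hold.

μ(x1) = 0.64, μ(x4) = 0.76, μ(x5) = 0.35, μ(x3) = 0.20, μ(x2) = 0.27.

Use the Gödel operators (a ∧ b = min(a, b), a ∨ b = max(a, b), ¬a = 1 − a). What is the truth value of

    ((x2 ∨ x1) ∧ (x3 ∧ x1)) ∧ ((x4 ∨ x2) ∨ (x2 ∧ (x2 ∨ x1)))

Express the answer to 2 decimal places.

0.20

x2 ∨ x1 = max(a, b) on (0.27, 0.64) = 0.64
x3 ∧ x1 = min(a, b) on (0.20, 0.64) = 0.20
(x2 ∨ x1) ∧ (x3 ∧ x1) = min(a, b) on (0.64, 0.20) = 0.20
x4 ∨ x2 = max(a, b) on (0.76, 0.27) = 0.76
x2 ∨ x1 = max(a, b) on (0.27, 0.64) = 0.64
x2 ∧ (x2 ∨ x1) = min(a, b) on (0.27, 0.64) = 0.27
(x4 ∨ x2) ∨ (x2 ∧ (x2 ∨ x1)) = max(a, b) on (0.76, 0.27) = 0.76
((x2 ∨ x1) ∧ (x3 ∧ x1)) ∧ ((x4 ∨ x2) ∨ (x2 ∧ (x2 ∨ x1))) = min(a, b) on (0.20, 0.76) = 0.20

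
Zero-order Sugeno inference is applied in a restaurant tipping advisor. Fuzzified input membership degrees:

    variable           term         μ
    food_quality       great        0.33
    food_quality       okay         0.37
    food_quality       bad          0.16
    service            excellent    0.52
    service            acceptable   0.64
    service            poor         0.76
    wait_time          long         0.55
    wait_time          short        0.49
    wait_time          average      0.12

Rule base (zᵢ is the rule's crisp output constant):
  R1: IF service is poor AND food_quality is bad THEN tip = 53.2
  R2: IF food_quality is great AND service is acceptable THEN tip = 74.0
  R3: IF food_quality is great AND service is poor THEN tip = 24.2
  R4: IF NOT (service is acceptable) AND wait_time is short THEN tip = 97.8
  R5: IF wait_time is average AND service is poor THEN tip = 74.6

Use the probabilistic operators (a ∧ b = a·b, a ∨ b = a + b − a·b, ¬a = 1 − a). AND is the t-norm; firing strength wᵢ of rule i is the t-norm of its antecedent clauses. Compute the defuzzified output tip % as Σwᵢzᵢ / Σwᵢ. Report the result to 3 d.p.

R1 (z=53.2): poor=0.76, bad=0.16; AND[a·b] → w = 0.1216
R2 (z=74.0): great=0.33, acceptable=0.64; AND[a·b] → w = 0.2112
R3 (z=24.2): great=0.33, poor=0.76; AND[a·b] → w = 0.2508
R4 (z=97.8): ¬acceptable=1−0.64=0.36, short=0.49; AND[a·b] → w = 0.1764
R5 (z=74.6): average=0.12, poor=0.76; AND[a·b] → w = 0.0912
Weighted average = (0.1216·53.2 + 0.2112·74.0 + 0.2508·24.2 + 0.1764·97.8 + 0.0912·74.6) / (0.1216 + 0.2112 + 0.2508 + 0.1764 + 0.0912)
  = 52.2227 / 0.8512 = 61.352

61.352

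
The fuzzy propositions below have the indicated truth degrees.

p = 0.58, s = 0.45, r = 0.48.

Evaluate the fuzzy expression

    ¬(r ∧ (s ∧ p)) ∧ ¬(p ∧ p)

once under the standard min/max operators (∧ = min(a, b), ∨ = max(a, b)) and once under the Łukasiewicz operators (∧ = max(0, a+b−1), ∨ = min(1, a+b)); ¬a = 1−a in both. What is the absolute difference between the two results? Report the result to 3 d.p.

0.420

Under standard min/max:
  s ∧ p = min(a, b) on (0.45, 0.58) = 0.45
  r ∧ (s ∧ p) = min(a, b) on (0.48, 0.45) = 0.45
  ¬(r ∧ (s ∧ p)) = 1 − 0.45 = 0.55
  p ∧ p = min(a, b) on (0.58, 0.58) = 0.58
  ¬(p ∧ p) = 1 − 0.58 = 0.42
  ¬(r ∧ (s ∧ p)) ∧ ¬(p ∧ p) = min(a, b) on (0.55, 0.42) = 0.42
  → value = 0.4200
Under Łukasiewicz:
  s ∧ p = max(0, a+b−1) on (0.45, 0.58) = 0.03
  r ∧ (s ∧ p) = max(0, a+b−1) on (0.48, 0.03) = 0.00
  ¬(r ∧ (s ∧ p)) = 1 − 0.00 = 1.00
  p ∧ p = max(0, a+b−1) on (0.58, 0.58) = 0.16
  ¬(p ∧ p) = 1 − 0.16 = 0.84
  ¬(r ∧ (s ∧ p)) ∧ ¬(p ∧ p) = max(0, a+b−1) on (1.00, 0.84) = 0.84
  → value = 0.8400
|0.4200 − 0.8400| = 0.420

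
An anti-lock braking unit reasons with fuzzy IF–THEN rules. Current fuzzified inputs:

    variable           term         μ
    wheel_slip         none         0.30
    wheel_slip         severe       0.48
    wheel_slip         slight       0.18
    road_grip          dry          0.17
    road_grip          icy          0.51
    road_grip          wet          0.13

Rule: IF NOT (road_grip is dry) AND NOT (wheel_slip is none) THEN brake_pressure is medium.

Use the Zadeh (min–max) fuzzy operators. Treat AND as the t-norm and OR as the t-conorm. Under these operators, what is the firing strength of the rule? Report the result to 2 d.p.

firing strength: ¬dry=1−0.17=0.83, ¬none=1−0.30=0.70; AND[min(a, b)] → w = 0.70

0.70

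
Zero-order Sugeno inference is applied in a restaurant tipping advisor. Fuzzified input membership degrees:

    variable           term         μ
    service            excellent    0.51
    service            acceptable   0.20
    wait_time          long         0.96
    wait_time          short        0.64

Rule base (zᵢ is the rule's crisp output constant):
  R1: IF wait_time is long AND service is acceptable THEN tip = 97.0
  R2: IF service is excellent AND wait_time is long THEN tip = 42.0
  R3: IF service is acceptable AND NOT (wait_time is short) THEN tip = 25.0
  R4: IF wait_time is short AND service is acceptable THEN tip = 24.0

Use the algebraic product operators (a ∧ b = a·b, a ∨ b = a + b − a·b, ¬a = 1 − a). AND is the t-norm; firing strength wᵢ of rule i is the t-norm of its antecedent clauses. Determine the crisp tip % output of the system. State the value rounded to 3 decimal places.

R1 (z=97.0): long=0.96, acceptable=0.20; AND[a·b] → w = 0.1920
R2 (z=42.0): excellent=0.51, long=0.96; AND[a·b] → w = 0.4896
R3 (z=25.0): acceptable=0.20, ¬short=1−0.64=0.36; AND[a·b] → w = 0.0720
R4 (z=24.0): short=0.64, acceptable=0.20; AND[a·b] → w = 0.1280
Weighted average = (0.1920·97.0 + 0.4896·42.0 + 0.0720·25.0 + 0.1280·24.0) / (0.1920 + 0.4896 + 0.0720 + 0.1280)
  = 44.0592 / 0.8816 = 49.976

49.976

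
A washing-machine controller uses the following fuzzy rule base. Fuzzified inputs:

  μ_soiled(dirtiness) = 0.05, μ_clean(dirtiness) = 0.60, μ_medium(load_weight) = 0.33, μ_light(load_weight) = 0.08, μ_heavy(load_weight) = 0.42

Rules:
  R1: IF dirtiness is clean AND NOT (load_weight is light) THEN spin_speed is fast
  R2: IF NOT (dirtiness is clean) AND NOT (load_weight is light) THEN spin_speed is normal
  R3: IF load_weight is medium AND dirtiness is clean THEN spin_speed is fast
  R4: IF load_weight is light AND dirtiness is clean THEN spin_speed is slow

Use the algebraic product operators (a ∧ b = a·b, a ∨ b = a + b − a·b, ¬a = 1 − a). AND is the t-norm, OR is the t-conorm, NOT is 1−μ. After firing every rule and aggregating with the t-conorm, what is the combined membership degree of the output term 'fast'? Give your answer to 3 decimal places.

R1: clean=0.60, ¬light=1−0.08=0.92; AND[a·b] → w = 0.5520
R2: ¬clean=1−0.60=0.40, ¬light=1−0.08=0.92; AND[a·b] → w = 0.3680
R3: medium=0.33, clean=0.60; AND[a·b] → w = 0.1980
R4: light=0.08, clean=0.60; AND[a·b] → w = 0.0480
Rules with consequent 'fast': {R1, R3} → strengths 0.5520, 0.1980
Aggregate via t-conorm [a + b − a·b]: 0.6407

0.641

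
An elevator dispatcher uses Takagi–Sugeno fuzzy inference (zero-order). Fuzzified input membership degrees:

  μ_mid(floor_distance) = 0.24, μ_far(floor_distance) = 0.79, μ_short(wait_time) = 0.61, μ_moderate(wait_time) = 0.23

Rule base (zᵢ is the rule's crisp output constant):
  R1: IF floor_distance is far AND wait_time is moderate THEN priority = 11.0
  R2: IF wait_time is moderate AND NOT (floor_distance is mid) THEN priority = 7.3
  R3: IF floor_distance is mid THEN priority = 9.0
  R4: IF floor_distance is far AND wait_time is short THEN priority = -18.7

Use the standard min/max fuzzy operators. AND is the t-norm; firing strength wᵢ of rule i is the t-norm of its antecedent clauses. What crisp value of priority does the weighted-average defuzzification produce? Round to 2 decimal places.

-3.85

R1 (z=11.0): far=0.79, moderate=0.23; AND[min(a, b)] → w = 0.23
R2 (z=7.3): moderate=0.23, ¬mid=1−0.24=0.76; AND[min(a, b)] → w = 0.23
R3 (z=9.0): mid=0.24 → w = 0.24
R4 (z=-18.7): far=0.79, short=0.61; AND[min(a, b)] → w = 0.61
Weighted average = (0.23·11.0 + 0.23·7.3 + 0.24·9.0 + 0.61·-18.7) / (0.23 + 0.23 + 0.24 + 0.61)
  = -5.0380 / 1.3100 = -3.85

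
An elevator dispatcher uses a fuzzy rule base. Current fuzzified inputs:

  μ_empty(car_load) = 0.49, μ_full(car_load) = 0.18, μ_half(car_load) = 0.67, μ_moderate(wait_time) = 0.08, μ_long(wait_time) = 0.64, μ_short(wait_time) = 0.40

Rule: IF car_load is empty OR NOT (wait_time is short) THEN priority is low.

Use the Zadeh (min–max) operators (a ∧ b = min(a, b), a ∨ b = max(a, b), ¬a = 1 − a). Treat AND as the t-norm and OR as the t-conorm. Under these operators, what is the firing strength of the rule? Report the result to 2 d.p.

firing strength: empty=0.49, ¬short=1−0.40=0.60; OR[max(a, b)] → w = 0.60

0.60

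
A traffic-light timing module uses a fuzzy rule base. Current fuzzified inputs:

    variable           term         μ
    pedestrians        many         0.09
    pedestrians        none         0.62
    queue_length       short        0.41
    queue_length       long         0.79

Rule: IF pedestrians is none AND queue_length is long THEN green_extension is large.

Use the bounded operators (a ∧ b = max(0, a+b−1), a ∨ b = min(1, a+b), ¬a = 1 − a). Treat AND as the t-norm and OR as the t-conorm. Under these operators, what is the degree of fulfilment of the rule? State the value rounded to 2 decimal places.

0.41

firing strength: none=0.62, long=0.79; AND[max(0, a+b−1)] → w = 0.41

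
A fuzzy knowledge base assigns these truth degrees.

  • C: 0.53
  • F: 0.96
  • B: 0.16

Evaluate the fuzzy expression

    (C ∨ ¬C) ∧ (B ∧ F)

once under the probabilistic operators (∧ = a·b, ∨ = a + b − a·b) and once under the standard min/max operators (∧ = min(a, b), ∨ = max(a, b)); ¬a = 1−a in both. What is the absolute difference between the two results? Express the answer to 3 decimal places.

Under probabilistic:
  ¬C = 1 − 0.5300 = 0.4700
  C ∨ ¬C = a + b − a·b on (0.5300, 0.4700) = 0.7509
  B ∧ F = a·b on (0.1600, 0.9600) = 0.1536
  (C ∨ ¬C) ∧ (B ∧ F) = a·b on (0.7509, 0.1536) = 0.1153
  → value = 0.1153
Under standard min/max:
  ¬C = 1 − 0.53 = 0.47
  C ∨ ¬C = max(a, b) on (0.53, 0.47) = 0.53
  B ∧ F = min(a, b) on (0.16, 0.96) = 0.16
  (C ∨ ¬C) ∧ (B ∧ F) = min(a, b) on (0.53, 0.16) = 0.16
  → value = 0.1600
|0.1153 − 0.1600| = 0.045

0.045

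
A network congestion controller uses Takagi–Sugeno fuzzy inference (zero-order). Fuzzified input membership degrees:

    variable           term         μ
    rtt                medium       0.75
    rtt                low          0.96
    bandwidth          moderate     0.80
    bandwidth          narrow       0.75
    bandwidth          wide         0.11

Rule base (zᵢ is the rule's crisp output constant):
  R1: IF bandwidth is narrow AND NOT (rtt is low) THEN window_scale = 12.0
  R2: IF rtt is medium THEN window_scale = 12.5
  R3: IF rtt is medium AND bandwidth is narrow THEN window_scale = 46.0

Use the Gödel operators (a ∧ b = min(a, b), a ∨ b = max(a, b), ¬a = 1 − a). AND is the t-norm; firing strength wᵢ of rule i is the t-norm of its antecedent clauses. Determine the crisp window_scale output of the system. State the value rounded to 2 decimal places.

R1 (z=12.0): narrow=0.75, ¬low=1−0.96=0.04; AND[min(a, b)] → w = 0.04
R2 (z=12.5): medium=0.75 → w = 0.75
R3 (z=46.0): medium=0.75, narrow=0.75; AND[min(a, b)] → w = 0.75
Weighted average = (0.04·12.0 + 0.75·12.5 + 0.75·46.0) / (0.04 + 0.75 + 0.75)
  = 44.3550 / 1.5400 = 28.80

28.80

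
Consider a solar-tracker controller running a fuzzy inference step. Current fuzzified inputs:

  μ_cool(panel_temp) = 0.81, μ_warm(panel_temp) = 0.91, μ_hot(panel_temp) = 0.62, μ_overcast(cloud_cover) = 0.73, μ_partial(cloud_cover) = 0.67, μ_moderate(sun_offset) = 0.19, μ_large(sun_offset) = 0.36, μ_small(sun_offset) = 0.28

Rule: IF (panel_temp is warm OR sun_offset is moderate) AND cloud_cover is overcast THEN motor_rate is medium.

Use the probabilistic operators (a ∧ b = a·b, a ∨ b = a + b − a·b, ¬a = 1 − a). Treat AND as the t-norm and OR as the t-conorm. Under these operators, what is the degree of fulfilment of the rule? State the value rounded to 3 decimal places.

firing strength: (warm=0.91 OR moderate=0.19) = 0.9271; AND[a·b] with overcast=0.73 → w = 0.6768

0.677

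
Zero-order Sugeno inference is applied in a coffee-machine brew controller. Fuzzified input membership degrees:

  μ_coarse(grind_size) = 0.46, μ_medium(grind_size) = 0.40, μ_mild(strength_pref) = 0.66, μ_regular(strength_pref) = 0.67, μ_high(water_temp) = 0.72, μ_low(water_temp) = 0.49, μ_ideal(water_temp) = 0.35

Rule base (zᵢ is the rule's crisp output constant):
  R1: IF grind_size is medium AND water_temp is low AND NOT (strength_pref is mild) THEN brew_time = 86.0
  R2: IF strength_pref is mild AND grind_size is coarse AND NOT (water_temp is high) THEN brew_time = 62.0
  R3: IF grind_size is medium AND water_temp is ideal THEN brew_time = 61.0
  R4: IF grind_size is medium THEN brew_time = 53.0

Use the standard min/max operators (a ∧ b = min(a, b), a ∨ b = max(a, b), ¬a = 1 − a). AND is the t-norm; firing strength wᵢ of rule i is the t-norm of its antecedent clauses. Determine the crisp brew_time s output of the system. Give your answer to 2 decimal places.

65.07

R1 (z=86.0): medium=0.40, low=0.49, ¬mild=1−0.66=0.34; AND[min(a, b)] → w = 0.34
R2 (z=62.0): mild=0.66, coarse=0.46, ¬high=1−0.72=0.28; AND[min(a, b)] → w = 0.28
R3 (z=61.0): medium=0.40, ideal=0.35; AND[min(a, b)] → w = 0.35
R4 (z=53.0): medium=0.40 → w = 0.40
Weighted average = (0.34·86.0 + 0.28·62.0 + 0.35·61.0 + 0.40·53.0) / (0.34 + 0.28 + 0.35 + 0.40)
  = 89.1500 / 1.3700 = 65.07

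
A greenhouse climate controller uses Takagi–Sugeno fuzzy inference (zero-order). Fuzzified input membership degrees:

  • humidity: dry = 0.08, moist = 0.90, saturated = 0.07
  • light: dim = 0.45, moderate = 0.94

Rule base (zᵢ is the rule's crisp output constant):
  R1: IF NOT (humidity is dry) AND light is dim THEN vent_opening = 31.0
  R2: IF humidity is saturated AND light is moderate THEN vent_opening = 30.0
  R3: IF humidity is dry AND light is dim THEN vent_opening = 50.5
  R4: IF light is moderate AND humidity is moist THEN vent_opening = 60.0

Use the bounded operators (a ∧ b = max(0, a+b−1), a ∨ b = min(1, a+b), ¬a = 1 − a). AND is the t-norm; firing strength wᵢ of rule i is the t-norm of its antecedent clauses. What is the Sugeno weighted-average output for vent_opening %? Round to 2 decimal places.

50.96

R1 (z=31.0): ¬dry=1−0.08=0.92, dim=0.45; AND[max(0, a+b−1)] → w = 0.37
R2 (z=30.0): saturated=0.07, moderate=0.94; AND[max(0, a+b−1)] → w = 0.01
R3 (z=50.5): dry=0.08, dim=0.45; AND[max(0, a+b−1)] → w = 0.00
R4 (z=60.0): moderate=0.94, moist=0.90; AND[max(0, a+b−1)] → w = 0.84
Weighted average = (0.37·31.0 + 0.01·30.0 + 0.00·50.5 + 0.84·60.0) / (0.37 + 0.01 + 0.00 + 0.84)
  = 62.1700 / 1.2200 = 50.96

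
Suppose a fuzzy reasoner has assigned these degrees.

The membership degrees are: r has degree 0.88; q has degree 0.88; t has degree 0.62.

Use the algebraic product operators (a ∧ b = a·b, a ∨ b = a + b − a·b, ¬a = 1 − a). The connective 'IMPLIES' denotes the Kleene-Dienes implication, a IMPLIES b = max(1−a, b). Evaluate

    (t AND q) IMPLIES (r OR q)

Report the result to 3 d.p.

0.986

t AND q = a·b on (0.6200, 0.8800) = 0.5456
r OR q = a + b − a·b on (0.8800, 0.8800) = 0.9856
(t AND q) IMPLIES (r OR q)  [Kleene-Dienes: max(1−a, b)] with a=0.5456, b=0.9856 → 0.9856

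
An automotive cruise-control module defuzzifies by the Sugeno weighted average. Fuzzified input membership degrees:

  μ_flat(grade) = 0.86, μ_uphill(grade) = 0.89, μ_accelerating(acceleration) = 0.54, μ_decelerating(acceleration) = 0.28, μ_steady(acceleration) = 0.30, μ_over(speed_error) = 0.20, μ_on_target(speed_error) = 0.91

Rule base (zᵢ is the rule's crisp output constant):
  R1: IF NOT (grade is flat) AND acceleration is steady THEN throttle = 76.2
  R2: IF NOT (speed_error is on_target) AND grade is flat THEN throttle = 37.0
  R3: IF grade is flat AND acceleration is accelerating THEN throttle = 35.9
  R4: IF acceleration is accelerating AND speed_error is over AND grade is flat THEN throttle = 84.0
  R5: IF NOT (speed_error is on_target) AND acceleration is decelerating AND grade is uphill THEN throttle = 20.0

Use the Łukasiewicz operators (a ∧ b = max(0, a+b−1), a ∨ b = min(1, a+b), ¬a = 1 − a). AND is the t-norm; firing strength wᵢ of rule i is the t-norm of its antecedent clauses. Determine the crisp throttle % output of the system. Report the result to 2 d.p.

R1 (z=76.2): ¬flat=1−0.86=0.14, steady=0.30; AND[max(0, a+b−1)] → w = 0.00
R2 (z=37.0): ¬on_target=1−0.91=0.09, flat=0.86; AND[max(0, a+b−1)] → w = 0.00
R3 (z=35.9): flat=0.86, accelerating=0.54; AND[max(0, a+b−1)] → w = 0.40
R4 (z=84.0): accelerating=0.54, over=0.20, flat=0.86; AND[max(0, a+b−1)] → w = 0.00
R5 (z=20.0): ¬on_target=1−0.91=0.09, decelerating=0.28, uphill=0.89; AND[max(0, a+b−1)] → w = 0.00
Weighted average = (0.00·76.2 + 0.00·37.0 + 0.40·35.9 + 0.00·84.0 + 0.00·20.0) / (0.00 + 0.00 + 0.40 + 0.00 + 0.00)
  = 14.3600 / 0.4000 = 35.90

35.90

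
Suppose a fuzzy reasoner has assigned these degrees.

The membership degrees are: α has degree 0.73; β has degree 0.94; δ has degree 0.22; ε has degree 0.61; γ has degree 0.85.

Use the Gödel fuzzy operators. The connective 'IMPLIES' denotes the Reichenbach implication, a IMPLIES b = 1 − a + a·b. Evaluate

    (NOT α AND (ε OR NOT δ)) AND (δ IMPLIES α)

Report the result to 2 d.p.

0.27

NOT α = 1 − 0.73 = 0.27
NOT δ = 1 − 0.22 = 0.78
ε OR NOT δ = max(a, b) on (0.61, 0.78) = 0.78
NOT α AND (ε OR NOT δ) = min(a, b) on (0.27, 0.78) = 0.27
δ IMPLIES α  [Reichenbach: 1 − a + a·b] with a=0.22, b=0.73 → 0.94
(NOT α AND (ε OR NOT δ)) AND (δ IMPLIES α) = min(a, b) on (0.27, 0.94) = 0.27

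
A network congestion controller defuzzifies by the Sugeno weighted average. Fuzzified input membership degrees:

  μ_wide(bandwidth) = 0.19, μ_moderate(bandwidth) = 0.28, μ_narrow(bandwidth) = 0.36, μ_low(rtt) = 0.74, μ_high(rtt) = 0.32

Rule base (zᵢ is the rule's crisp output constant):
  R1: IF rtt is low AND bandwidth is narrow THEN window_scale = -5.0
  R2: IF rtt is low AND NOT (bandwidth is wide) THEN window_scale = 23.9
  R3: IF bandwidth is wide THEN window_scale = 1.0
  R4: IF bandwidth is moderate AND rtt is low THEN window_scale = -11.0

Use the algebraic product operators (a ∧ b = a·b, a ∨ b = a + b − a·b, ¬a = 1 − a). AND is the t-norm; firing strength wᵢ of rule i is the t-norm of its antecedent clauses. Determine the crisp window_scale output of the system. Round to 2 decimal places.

R1 (z=-5.0): low=0.74, narrow=0.36; AND[a·b] → w = 0.2664
R2 (z=23.9): low=0.74, ¬wide=1−0.19=0.81; AND[a·b] → w = 0.5994
R3 (z=1.0): wide=0.19 → w = 0.1900
R4 (z=-11.0): moderate=0.28, low=0.74; AND[a·b] → w = 0.2072
Weighted average = (0.2664·-5.0 + 0.5994·23.9 + 0.1900·1.0 + 0.2072·-11.0) / (0.2664 + 0.5994 + 0.1900 + 0.2072)
  = 10.9045 / 1.2630 = 8.63

8.63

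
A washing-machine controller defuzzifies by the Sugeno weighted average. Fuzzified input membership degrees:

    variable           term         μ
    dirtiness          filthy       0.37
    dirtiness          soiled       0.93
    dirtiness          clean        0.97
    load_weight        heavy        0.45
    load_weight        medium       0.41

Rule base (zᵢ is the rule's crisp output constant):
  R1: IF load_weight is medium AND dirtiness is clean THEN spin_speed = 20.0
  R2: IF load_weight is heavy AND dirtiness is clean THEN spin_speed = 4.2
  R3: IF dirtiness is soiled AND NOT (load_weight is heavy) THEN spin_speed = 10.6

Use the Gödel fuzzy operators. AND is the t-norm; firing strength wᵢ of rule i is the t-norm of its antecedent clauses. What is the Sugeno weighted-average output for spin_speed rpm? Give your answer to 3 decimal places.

R1 (z=20.0): medium=0.41, clean=0.97; AND[min(a, b)] → w = 0.41
R2 (z=4.2): heavy=0.45, clean=0.97; AND[min(a, b)] → w = 0.45
R3 (z=10.6): soiled=0.93, ¬heavy=1−0.45=0.55; AND[min(a, b)] → w = 0.55
Weighted average = (0.41·20.0 + 0.45·4.2 + 0.55·10.6) / (0.41 + 0.45 + 0.55)
  = 15.9200 / 1.4100 = 11.291

11.291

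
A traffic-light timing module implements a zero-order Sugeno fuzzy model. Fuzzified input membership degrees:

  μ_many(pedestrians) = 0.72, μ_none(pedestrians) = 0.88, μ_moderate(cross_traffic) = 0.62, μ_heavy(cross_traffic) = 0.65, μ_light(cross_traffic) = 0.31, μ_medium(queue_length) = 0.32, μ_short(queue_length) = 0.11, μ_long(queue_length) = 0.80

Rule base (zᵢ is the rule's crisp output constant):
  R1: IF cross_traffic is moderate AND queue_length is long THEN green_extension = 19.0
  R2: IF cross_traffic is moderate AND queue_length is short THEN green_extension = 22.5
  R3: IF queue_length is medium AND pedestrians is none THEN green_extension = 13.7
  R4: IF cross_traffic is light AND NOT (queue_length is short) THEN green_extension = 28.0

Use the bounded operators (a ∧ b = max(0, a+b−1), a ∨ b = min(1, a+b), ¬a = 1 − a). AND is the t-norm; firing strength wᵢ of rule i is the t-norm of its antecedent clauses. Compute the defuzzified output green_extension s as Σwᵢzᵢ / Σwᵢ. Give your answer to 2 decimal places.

19.90

R1 (z=19.0): moderate=0.62, long=0.80; AND[max(0, a+b−1)] → w = 0.42
R2 (z=22.5): moderate=0.62, short=0.11; AND[max(0, a+b−1)] → w = 0.00
R3 (z=13.7): medium=0.32, none=0.88; AND[max(0, a+b−1)] → w = 0.20
R4 (z=28.0): light=0.31, ¬short=1−0.11=0.89; AND[max(0, a+b−1)] → w = 0.20
Weighted average = (0.42·19.0 + 0.00·22.5 + 0.20·13.7 + 0.20·28.0) / (0.42 + 0.00 + 0.20 + 0.20)
  = 16.3200 / 0.8200 = 19.90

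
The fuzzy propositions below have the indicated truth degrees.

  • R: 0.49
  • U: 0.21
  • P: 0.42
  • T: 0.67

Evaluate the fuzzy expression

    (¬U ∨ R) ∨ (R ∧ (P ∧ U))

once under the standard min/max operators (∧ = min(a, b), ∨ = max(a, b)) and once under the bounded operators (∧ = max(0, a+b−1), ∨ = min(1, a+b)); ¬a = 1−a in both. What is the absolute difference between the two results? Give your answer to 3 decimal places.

Under standard min/max:
  ¬U = 1 − 0.21 = 0.79
  ¬U ∨ R = max(a, b) on (0.79, 0.49) = 0.79
  P ∧ U = min(a, b) on (0.42, 0.21) = 0.21
  R ∧ (P ∧ U) = min(a, b) on (0.49, 0.21) = 0.21
  (¬U ∨ R) ∨ (R ∧ (P ∧ U)) = max(a, b) on (0.79, 0.21) = 0.79
  → value = 0.7900
Under bounded:
  ¬U = 1 − 0.21 = 0.79
  ¬U ∨ R = min(1, a+b) on (0.79, 0.49) = 1.00
  P ∧ U = max(0, a+b−1) on (0.42, 0.21) = 0.00
  R ∧ (P ∧ U) = max(0, a+b−1) on (0.49, 0.00) = 0.00
  (¬U ∨ R) ∨ (R ∧ (P ∧ U)) = min(1, a+b) on (1.00, 0.00) = 1.00
  → value = 1.0000
|0.7900 − 1.0000| = 0.210

0.210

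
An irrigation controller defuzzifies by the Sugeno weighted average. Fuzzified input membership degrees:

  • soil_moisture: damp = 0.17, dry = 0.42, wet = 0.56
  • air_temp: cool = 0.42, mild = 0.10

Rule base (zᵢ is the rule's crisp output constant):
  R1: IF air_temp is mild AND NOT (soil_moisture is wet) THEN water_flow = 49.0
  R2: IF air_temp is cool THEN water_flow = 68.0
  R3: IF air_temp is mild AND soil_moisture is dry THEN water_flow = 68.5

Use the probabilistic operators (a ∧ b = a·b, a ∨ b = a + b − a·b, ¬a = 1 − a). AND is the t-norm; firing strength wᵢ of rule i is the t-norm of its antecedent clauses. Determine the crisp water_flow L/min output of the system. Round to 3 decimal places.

R1 (z=49.0): mild=0.10, ¬wet=1−0.56=0.44; AND[a·b] → w = 0.0440
R2 (z=68.0): cool=0.42 → w = 0.4200
R3 (z=68.5): mild=0.10, dry=0.42; AND[a·b] → w = 0.0420
Weighted average = (0.0440·49.0 + 0.4200·68.0 + 0.0420·68.5) / (0.0440 + 0.4200 + 0.0420)
  = 33.5930 / 0.5060 = 66.389

66.389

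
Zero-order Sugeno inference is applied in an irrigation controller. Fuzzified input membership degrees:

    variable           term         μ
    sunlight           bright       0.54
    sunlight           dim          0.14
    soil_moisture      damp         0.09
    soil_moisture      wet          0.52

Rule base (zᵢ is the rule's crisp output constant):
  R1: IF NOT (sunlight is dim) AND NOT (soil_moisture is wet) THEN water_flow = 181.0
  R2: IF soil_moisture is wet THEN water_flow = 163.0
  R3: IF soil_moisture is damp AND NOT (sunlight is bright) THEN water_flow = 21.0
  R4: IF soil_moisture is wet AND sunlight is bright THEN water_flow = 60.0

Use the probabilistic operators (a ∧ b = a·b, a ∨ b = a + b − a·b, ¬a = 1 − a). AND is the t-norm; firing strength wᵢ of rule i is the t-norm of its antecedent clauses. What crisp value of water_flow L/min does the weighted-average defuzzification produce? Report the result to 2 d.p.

141.19

R1 (z=181.0): ¬dim=1−0.14=0.86, ¬wet=1−0.52=0.48; AND[a·b] → w = 0.4128
R2 (z=163.0): wet=0.52 → w = 0.5200
R3 (z=21.0): damp=0.09, ¬bright=1−0.54=0.46; AND[a·b] → w = 0.0414
R4 (z=60.0): wet=0.52, bright=0.54; AND[a·b] → w = 0.2808
Weighted average = (0.4128·181.0 + 0.5200·163.0 + 0.0414·21.0 + 0.2808·60.0) / (0.4128 + 0.5200 + 0.0414 + 0.2808)
  = 177.1942 / 1.2550 = 141.19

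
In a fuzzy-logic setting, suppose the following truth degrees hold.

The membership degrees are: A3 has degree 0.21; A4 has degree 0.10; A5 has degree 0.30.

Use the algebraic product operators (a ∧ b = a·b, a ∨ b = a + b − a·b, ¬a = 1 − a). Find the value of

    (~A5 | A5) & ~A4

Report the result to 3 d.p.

~A5 = 1 − 0.3000 = 0.7000
~A5 | A5 = a + b − a·b on (0.7000, 0.3000) = 0.7900
~A4 = 1 − 0.1000 = 0.9000
(~A5 | A5) & ~A4 = a·b on (0.7900, 0.9000) = 0.7110

0.711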